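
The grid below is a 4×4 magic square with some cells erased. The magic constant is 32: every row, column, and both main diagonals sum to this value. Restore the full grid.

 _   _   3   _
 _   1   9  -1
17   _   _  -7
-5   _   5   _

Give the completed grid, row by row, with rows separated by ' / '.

Row 2 must total 32; the given cells sum to 9, so (2,1) = 23.
Column 1 needs 32; the known cells sum to 35, so (1,1) = -3.
Column 3: 3 + 9 + 5 + ? = 32, so (3,3) = 15.
From main diagonal, 32 − (-3 + 1 + 15) gives (4,4) = 19.
Using row 3: 17 + 15 + (-7) + ? → (3,2) = 32 − 25 = 7.
Row 4 must total 32; the given cells sum to 19, so (4,2) = 13.
Column 2: 1 + 7 + 13 + ? = 32, so (1,2) = 11.
Column 4 must total 32; the given cells sum to 11, so (1,4) = 21.

-3 11 3 21 / 23 1 9 -1 / 17 7 15 -7 / -5 13 5 19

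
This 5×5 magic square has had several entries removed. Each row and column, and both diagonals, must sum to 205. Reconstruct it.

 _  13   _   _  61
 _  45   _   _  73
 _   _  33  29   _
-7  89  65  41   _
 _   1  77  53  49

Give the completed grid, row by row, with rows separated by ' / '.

37 13 9 85 61 / 69 45 21 -3 73 / 81 57 33 29 5 / -7 89 65 41 17 / 25 1 77 53 49

From row 4, 205 − (-7 + 89 + 65 + 41) gives (4,5) = 17.
Using row 5: 1 + 77 + 53 + 49 + ? → (5,1) = 205 − 180 = 25.
From column 2, 205 − (13 + 45 + 89 + 1) gives (3,2) = 57.
From column 5, 205 − (61 + 73 + 17 + 49) gives (3,5) = 5.
The remaining cell in main diagonal is (1,1) = 205 − 168 = 37.
From anti-diagonal, 205 − (61 + 33 + 89 + 25) gives (2,4) = -3.
Using row 3: 57 + 33 + 29 + 5 + ? → (3,1) = 205 − 124 = 81.
Column 1 must total 205; the given cells sum to 136, so (2,1) = 69.
Column 4: -3 + 29 + 41 + 53 + ? = 205, so (1,4) = 85.
The remaining cell in row 1 is (1,3) = 205 − 196 = 9.
Row 2: 69 + 45 + (-3) + 73 + ? = 205, so (2,3) = 21.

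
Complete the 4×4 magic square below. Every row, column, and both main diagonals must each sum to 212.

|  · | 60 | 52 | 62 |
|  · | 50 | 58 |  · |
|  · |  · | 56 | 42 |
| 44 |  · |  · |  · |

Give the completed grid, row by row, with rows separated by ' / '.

38 60 52 62 / 64 50 58 40 / 66 48 56 42 / 44 54 46 68

Row 1 needs 212; the known cells sum to 174, so (1,1) = 38.
The remaining cell in column 3 is (4,3) = 212 − 166 = 46.
Main diagonal: 38 + 50 + 56 + ? = 212, so (4,4) = 68.
Anti-diagonal: 62 + 58 + 44 + ? = 212, so (3,2) = 48.
Using row 3: 48 + 56 + 42 + ? → (3,1) = 212 − 146 = 66.
The remaining cell in row 4 is (4,2) = 212 − 158 = 54.
Column 1: 38 + 66 + 44 + ? = 212, so (2,1) = 64.
Column 4 needs 212; the known cells sum to 172, so (2,4) = 40.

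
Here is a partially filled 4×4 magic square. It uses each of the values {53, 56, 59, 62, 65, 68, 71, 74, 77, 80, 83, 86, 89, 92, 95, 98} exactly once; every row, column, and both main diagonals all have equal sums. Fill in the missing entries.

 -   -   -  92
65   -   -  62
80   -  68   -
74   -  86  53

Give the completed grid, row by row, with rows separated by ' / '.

83 56 71 92 / 65 98 77 62 / 80 59 68 95 / 74 89 86 53

The 16 entries sum to 1208, so each line sums to 1208/4 = 302.
Row 4 must total 302; the given cells sum to 213, so (4,2) = 89.
From column 1, 302 − (65 + 80 + 74) gives (1,1) = 83.
Column 4: 92 + 62 + 53 + ? = 302, so (3,4) = 95.
From main diagonal, 302 − (83 + 68 + 53) gives (2,2) = 98.
Row 2 needs 302; the known cells sum to 225, so (2,3) = 77.
Row 3: 80 + 68 + 95 + ? = 302, so (3,2) = 59.
The remaining cell in column 2 is (1,2) = 302 − 246 = 56.
Column 3: 77 + 68 + 86 + ? = 302, so (1,3) = 71.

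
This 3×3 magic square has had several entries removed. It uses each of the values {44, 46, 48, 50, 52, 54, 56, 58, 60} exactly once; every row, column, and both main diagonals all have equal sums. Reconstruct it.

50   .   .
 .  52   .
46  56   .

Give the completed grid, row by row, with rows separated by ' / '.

The 9 entries sum to 468, so each line sums to 468/3 = 156.
Row 3: 46 + 56 + ? = 156, so (3,3) = 54.
From column 1, 156 − (50 + 46) gives (2,1) = 60.
Using column 2: 52 + 56 + ? → (1,2) = 156 − 108 = 48.
From anti-diagonal, 156 − (52 + 46) gives (1,3) = 58.
Row 2 must total 156; the given cells sum to 112, so (2,3) = 44.

50 48 58 / 60 52 44 / 46 56 54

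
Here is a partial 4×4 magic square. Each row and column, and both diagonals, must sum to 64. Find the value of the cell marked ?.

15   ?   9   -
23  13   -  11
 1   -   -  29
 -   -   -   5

From row 2, 64 − (23 + 13 + 11) gives (2,3) = 17.
From column 1, 64 − (15 + 23 + 1) gives (4,1) = 25.
From column 4, 64 − (11 + 29 + 5) gives (1,4) = 19.
The remaining cell in main diagonal is (3,3) = 64 − 33 = 31.
Using anti-diagonal: 19 + 17 + 25 + ? → (3,2) = 64 − 61 = 3.
From row 1, 64 − (15 + 9 + 19) gives (1,2) = 21.

21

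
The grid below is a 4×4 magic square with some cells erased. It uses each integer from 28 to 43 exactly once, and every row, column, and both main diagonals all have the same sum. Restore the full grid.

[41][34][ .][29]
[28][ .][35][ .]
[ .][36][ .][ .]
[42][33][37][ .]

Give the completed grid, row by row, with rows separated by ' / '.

41 34 38 29 / 28 39 35 40 / 31 36 32 43 / 42 33 37 30

The entries are 28 through 43, which sum to 568, so each line sums to 568/4 = 142.
Row 1 needs 142; the known cells sum to 104, so (1,3) = 38.
Row 4: 42 + 33 + 37 + ? = 142, so (4,4) = 30.
Column 1 needs 142; the known cells sum to 111, so (3,1) = 31.
Column 2: 34 + 36 + 33 + ? = 142, so (2,2) = 39.
Using column 3: 38 + 35 + 37 + ? → (3,3) = 142 − 110 = 32.
Row 2 must total 142; the given cells sum to 102, so (2,4) = 40.
Row 3 needs 142; the known cells sum to 99, so (3,4) = 43.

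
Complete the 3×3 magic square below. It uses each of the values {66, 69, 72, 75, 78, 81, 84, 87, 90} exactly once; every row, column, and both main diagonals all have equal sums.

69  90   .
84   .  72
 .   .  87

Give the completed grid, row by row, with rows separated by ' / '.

The 9 entries sum to 702, so each line sums to 702/3 = 234.
Using row 1: 69 + 90 + ? → (1,3) = 234 − 159 = 75.
From row 2, 234 − (84 + 72) gives (2,2) = 78.
Column 1: 69 + 84 + ? = 234, so (3,1) = 81.
Column 2: 90 + 78 + ? = 234, so (3,2) = 66.

69 90 75 / 84 78 72 / 81 66 87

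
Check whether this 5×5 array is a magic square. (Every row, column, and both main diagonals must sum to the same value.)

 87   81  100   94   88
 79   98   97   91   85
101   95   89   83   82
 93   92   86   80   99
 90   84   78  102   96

Yes

Row 1: 87 + 81 + 100 + 94 + 88 = 450.
Row 2: 79 + 98 + 97 + 91 + 85 = 450.
Row 3: 101 + 95 + 89 + 83 + 82 = 450.
Row 4: 93 + 92 + 86 + 80 + 99 = 450.
Row 5: 90 + 84 + 78 + 102 + 96 = 450.
Column 1: 87 + 79 + 101 + 93 + 90 = 450.
Column 2: 81 + 98 + 95 + 92 + 84 = 450.
Column 3: 100 + 97 + 89 + 86 + 78 = 450.
Column 4: 94 + 91 + 83 + 80 + 102 = 450.
Column 5: 88 + 85 + 82 + 99 + 96 = 450.
Main diagonal: 87 + 98 + 89 + 80 + 96 = 450.
Anti-diagonal: 88 + 91 + 89 + 92 + 90 = 450.
All lines sum to 450.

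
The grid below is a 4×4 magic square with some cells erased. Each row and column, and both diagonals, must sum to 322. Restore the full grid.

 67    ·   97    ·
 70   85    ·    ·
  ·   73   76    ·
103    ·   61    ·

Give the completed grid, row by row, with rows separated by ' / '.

Column 1 needs 322; the known cells sum to 240, so (3,1) = 82.
Column 3 must total 322; the given cells sum to 234, so (2,3) = 88.
Main diagonal: 67 + 85 + 76 + ? = 322, so (4,4) = 94.
Anti-diagonal: 88 + 73 + 103 + ? = 322, so (1,4) = 58.
Row 1: 67 + 97 + 58 + ? = 322, so (1,2) = 100.
Row 2 must total 322; the given cells sum to 243, so (2,4) = 79.
The remaining cell in row 3 is (3,4) = 322 − 231 = 91.
Row 4: 103 + 61 + 94 + ? = 322, so (4,2) = 64.

67 100 97 58 / 70 85 88 79 / 82 73 76 91 / 103 64 61 94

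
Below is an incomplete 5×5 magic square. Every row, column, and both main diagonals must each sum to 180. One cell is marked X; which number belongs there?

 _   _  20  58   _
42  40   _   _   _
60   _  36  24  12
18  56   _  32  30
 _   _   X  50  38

52

From row 3, 180 − (60 + 36 + 24 + 12) gives (3,2) = 48.
Using row 4: 18 + 56 + 32 + 30 + ? → (4,3) = 180 − 136 = 44.
Column 4 needs 180; the known cells sum to 164, so (2,4) = 16.
Using main diagonal: 40 + 36 + 32 + 38 + ? → (1,1) = 180 − 146 = 34.
The remaining cell in column 1 is (5,1) = 180 − 154 = 26.
Using anti-diagonal: 16 + 36 + 56 + 26 + ? → (1,5) = 180 − 134 = 46.
From row 1, 180 − (34 + 20 + 58 + 46) gives (1,2) = 22.
Column 2 must total 180; the given cells sum to 166, so (5,2) = 14.
Column 5 must total 180; the given cells sum to 126, so (2,5) = 54.
From row 2, 180 − (42 + 40 + 16 + 54) gives (2,3) = 28.
Row 5 needs 180; the known cells sum to 128, so (5,3) = 52.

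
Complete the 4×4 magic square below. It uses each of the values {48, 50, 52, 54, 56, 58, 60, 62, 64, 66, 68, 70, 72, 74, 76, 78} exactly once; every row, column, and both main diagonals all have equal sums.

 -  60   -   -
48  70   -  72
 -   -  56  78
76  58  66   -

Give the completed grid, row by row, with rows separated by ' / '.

The 16 entries sum to 1008, so each line sums to 1008/4 = 252.
Row 2 needs 252; the known cells sum to 190, so (2,3) = 62.
Using row 4: 76 + 58 + 66 + ? → (4,4) = 252 − 200 = 52.
Column 2: 60 + 70 + 58 + ? = 252, so (3,2) = 64.
From column 3, 252 − (62 + 56 + 66) gives (1,3) = 68.
Column 4 needs 252; the known cells sum to 202, so (1,4) = 50.
The remaining cell in main diagonal is (1,1) = 252 − 178 = 74.
Row 3: 64 + 56 + 78 + ? = 252, so (3,1) = 54.

74 60 68 50 / 48 70 62 72 / 54 64 56 78 / 76 58 66 52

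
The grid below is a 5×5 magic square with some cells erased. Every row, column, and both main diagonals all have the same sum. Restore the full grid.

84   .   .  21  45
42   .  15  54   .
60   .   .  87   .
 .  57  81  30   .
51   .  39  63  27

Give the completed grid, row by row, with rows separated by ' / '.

Column 4 is already complete: 21 + 54 + 87 + 30 + 63 = 255, so that is the magic constant.
Using row 5: 51 + 39 + 63 + 27 + ? → (5,2) = 255 − 180 = 75.
Using column 1: 84 + 42 + 60 + 51 + ? → (4,1) = 255 − 237 = 18.
From anti-diagonal, 255 − (45 + 54 + 57 + 51) gives (3,3) = 48.
Row 4 must total 255; the given cells sum to 186, so (4,5) = 69.
Column 3 must total 255; the given cells sum to 183, so (1,3) = 72.
Main diagonal needs 255; the known cells sum to 189, so (2,2) = 66.
Using row 1: 84 + 72 + 21 + 45 + ? → (1,2) = 255 − 222 = 33.
Row 2 needs 255; the known cells sum to 177, so (2,5) = 78.
Column 2: 33 + 66 + 57 + 75 + ? = 255, so (3,2) = 24.
Column 5 needs 255; the known cells sum to 219, so (3,5) = 36.

84 33 72 21 45 / 42 66 15 54 78 / 60 24 48 87 36 / 18 57 81 30 69 / 51 75 39 63 27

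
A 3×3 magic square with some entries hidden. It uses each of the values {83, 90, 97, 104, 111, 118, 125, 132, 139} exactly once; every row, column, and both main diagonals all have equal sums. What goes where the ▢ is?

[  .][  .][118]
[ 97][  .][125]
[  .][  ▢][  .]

The 9 entries sum to 999, so each line sums to 999/3 = 333.
Row 2: 97 + 125 + ? = 333, so (2,2) = 111.
Column 3 needs 333; the known cells sum to 243, so (3,3) = 90.
From main diagonal, 333 − (111 + 90) gives (1,1) = 132.
Anti-diagonal: 118 + 111 + ? = 333, so (3,1) = 104.
From row 1, 333 − (132 + 118) gives (1,2) = 83.
The remaining cell in row 3 is (3,2) = 333 − 194 = 139.

139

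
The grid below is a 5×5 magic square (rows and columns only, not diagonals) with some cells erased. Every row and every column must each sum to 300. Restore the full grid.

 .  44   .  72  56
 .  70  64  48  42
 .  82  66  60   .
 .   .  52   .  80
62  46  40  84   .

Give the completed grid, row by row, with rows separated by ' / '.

50 44 78 72 56 / 76 70 64 48 42 / 38 82 66 60 54 / 74 58 52 36 80 / 62 46 40 84 68

From row 2, 300 − (70 + 64 + 48 + 42) gives (2,1) = 76.
The remaining cell in row 5 is (5,5) = 300 − 232 = 68.
The remaining cell in column 2 is (4,2) = 300 − 242 = 58.
The remaining cell in column 3 is (1,3) = 300 − 222 = 78.
Using column 4: 72 + 48 + 60 + 84 + ? → (4,4) = 300 − 264 = 36.
From column 5, 300 − (56 + 42 + 80 + 68) gives (3,5) = 54.
Using row 1: 44 + 78 + 72 + 56 + ? → (1,1) = 300 − 250 = 50.
Row 3 must total 300; the given cells sum to 262, so (3,1) = 38.
Row 4 needs 300; the known cells sum to 226, so (4,1) = 74.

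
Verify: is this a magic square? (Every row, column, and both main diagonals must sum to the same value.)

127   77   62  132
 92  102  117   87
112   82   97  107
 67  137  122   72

Yes

Row 1: 127 + 77 + 62 + 132 = 398.
Row 2: 92 + 102 + 117 + 87 = 398.
Row 3: 112 + 82 + 97 + 107 = 398.
Row 4: 67 + 137 + 122 + 72 = 398.
Column 1: 127 + 92 + 112 + 67 = 398.
Column 2: 77 + 102 + 82 + 137 = 398.
Column 3: 62 + 117 + 97 + 122 = 398.
Column 4: 132 + 87 + 107 + 72 = 398.
Main diagonal: 127 + 102 + 97 + 72 = 398.
Anti-diagonal: 132 + 117 + 82 + 67 = 398.
All lines sum to 398.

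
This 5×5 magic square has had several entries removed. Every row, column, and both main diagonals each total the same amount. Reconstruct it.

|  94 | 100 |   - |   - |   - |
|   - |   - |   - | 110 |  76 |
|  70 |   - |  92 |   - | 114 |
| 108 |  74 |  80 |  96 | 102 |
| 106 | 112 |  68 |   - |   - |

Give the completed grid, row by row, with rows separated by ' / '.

Row 4 is already complete: 108 + 74 + 80 + 96 + 102 = 460, so that is the magic constant.
Column 1 must total 460; the given cells sum to 378, so (2,1) = 82.
Using anti-diagonal: 110 + 92 + 74 + 106 + ? → (1,5) = 460 − 382 = 78.
Column 5 needs 460; the known cells sum to 370, so (5,5) = 90.
Using main diagonal: 94 + 92 + 96 + 90 + ? → (2,2) = 460 − 372 = 88.
Row 2: 82 + 88 + 110 + 76 + ? = 460, so (2,3) = 104.
Using row 5: 106 + 112 + 68 + 90 + ? → (5,4) = 460 − 376 = 84.
Column 2 must total 460; the given cells sum to 374, so (3,2) = 86.
The remaining cell in column 3 is (1,3) = 460 − 344 = 116.
The remaining cell in row 1 is (1,4) = 460 − 388 = 72.
Row 3: 70 + 86 + 92 + 114 + ? = 460, so (3,4) = 98.

94 100 116 72 78 / 82 88 104 110 76 / 70 86 92 98 114 / 108 74 80 96 102 / 106 112 68 84 90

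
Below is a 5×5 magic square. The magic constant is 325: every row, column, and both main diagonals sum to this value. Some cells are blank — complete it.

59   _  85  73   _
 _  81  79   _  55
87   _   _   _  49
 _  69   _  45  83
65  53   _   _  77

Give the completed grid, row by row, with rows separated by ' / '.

Column 5: 55 + 49 + 83 + 77 + ? = 325, so (1,5) = 61.
From main diagonal, 325 − (59 + 81 + 45 + 77) gives (3,3) = 63.
From anti-diagonal, 325 − (61 + 63 + 69 + 65) gives (2,4) = 67.
Row 1 must total 325; the given cells sum to 278, so (1,2) = 47.
Row 2: 81 + 79 + 67 + 55 + ? = 325, so (2,1) = 43.
The remaining cell in column 1 is (4,1) = 325 − 254 = 71.
Column 2: 47 + 81 + 69 + 53 + ? = 325, so (3,2) = 75.
Using row 3: 87 + 75 + 63 + 49 + ? → (3,4) = 325 − 274 = 51.
From row 4, 325 − (71 + 69 + 45 + 83) gives (4,3) = 57.
Column 3 needs 325; the known cells sum to 284, so (5,3) = 41.
From column 4, 325 − (73 + 67 + 51 + 45) gives (5,4) = 89.

59 47 85 73 61 / 43 81 79 67 55 / 87 75 63 51 49 / 71 69 57 45 83 / 65 53 41 89 77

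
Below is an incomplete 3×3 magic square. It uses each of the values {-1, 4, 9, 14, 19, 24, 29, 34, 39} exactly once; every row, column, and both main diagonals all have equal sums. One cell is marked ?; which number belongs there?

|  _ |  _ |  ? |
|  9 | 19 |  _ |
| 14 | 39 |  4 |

The 9 entries sum to 171, so each line sums to 171/3 = 57.
Row 2 needs 57; the known cells sum to 28, so (2,3) = 29.
The remaining cell in column 1 is (1,1) = 57 − 23 = 34.
Column 2: 19 + 39 + ? = 57, so (1,2) = -1.
Column 3 must total 57; the given cells sum to 33, so (1,3) = 24.

24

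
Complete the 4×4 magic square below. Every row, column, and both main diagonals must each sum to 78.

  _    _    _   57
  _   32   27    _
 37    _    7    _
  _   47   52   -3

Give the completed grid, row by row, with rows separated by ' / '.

42 -13 -8 57 / 17 32 27 2 / 37 12 7 22 / -18 47 52 -3

Row 4 must total 78; the given cells sum to 96, so (4,1) = -18.
Column 3 must total 78; the given cells sum to 86, so (1,3) = -8.
Main diagonal: 32 + 7 + (-3) + ? = 78, so (1,1) = 42.
From anti-diagonal, 78 − (57 + 27 + (-18)) gives (3,2) = 12.
Row 1 needs 78; the known cells sum to 91, so (1,2) = -13.
Row 3: 37 + 12 + 7 + ? = 78, so (3,4) = 22.
From column 1, 78 − (42 + 37 + (-18)) gives (2,1) = 17.
Column 4 must total 78; the given cells sum to 76, so (2,4) = 2.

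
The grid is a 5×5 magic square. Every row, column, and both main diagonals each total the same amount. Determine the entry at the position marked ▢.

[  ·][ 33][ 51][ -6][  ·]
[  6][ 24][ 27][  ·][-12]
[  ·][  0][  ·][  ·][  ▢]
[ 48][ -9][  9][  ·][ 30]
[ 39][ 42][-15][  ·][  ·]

Column 2 is complete and sums to 90; that is the magic constant.
From row 2, 90 − (6 + 24 + 27 + (-12)) gives (2,4) = 45.
Row 4: 48 + (-9) + 9 + 30 + ? = 90, so (4,4) = 12.
Column 3: 51 + 27 + 9 + (-15) + ? = 90, so (3,3) = 18.
The remaining cell in anti-diagonal is (1,5) = 90 − 93 = -3.
From row 1, 90 − (33 + 51 + (-6) + (-3)) gives (1,1) = 15.
Column 1 needs 90; the known cells sum to 108, so (3,1) = -18.
Using main diagonal: 15 + 24 + 18 + 12 + ? → (5,5) = 90 − 69 = 21.
The remaining cell in row 5 is (5,4) = 90 − 87 = 3.
Using column 4: -6 + 45 + 12 + 3 + ? → (3,4) = 90 − 54 = 36.
Column 5 must total 90; the given cells sum to 36, so (3,5) = 54.

54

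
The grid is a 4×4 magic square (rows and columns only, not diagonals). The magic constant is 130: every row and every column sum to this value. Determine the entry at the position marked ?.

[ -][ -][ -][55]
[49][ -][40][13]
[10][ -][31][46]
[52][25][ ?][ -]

From row 2, 130 − (49 + 40 + 13) gives (2,2) = 28.
Using row 3: 10 + 31 + 46 + ? → (3,2) = 130 − 87 = 43.
The remaining cell in column 1 is (1,1) = 130 − 111 = 19.
The remaining cell in column 2 is (1,2) = 130 − 96 = 34.
From column 4, 130 − (55 + 13 + 46) gives (4,4) = 16.
Row 1 needs 130; the known cells sum to 108, so (1,3) = 22.
Using row 4: 52 + 25 + 16 + ? → (4,3) = 130 − 93 = 37.

37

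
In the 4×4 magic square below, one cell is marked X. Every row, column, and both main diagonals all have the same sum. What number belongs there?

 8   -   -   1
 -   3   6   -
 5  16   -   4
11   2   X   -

Anti-diagonal is complete and sums to 34; that is the magic constant.
Using row 3: 5 + 16 + 4 + ? → (3,3) = 34 − 25 = 9.
Column 1 needs 34; the known cells sum to 24, so (2,1) = 10.
The remaining cell in column 2 is (1,2) = 34 − 21 = 13.
Main diagonal: 8 + 3 + 9 + ? = 34, so (4,4) = 14.
Row 1 needs 34; the known cells sum to 22, so (1,3) = 12.
From row 2, 34 − (10 + 3 + 6) gives (2,4) = 15.
From row 4, 34 − (11 + 2 + 14) gives (4,3) = 7.

7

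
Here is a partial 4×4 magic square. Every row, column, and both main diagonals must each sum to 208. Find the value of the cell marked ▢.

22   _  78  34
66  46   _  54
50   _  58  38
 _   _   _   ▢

82

Using row 1: 22 + 78 + 34 + ? → (1,2) = 208 − 134 = 74.
Row 2: 66 + 46 + 54 + ? = 208, so (2,3) = 42.
Row 3: 50 + 58 + 38 + ? = 208, so (3,2) = 62.
Column 1 needs 208; the known cells sum to 138, so (4,1) = 70.
Column 2 must total 208; the given cells sum to 182, so (4,2) = 26.
From column 3, 208 − (78 + 42 + 58) gives (4,3) = 30.
Column 4 needs 208; the known cells sum to 126, so (4,4) = 82.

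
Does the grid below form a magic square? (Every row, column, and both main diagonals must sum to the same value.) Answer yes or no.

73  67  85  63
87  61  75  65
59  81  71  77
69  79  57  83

Yes

Row 1: 73 + 67 + 85 + 63 = 288.
Row 2: 87 + 61 + 75 + 65 = 288.
Row 3: 59 + 81 + 71 + 77 = 288.
Row 4: 69 + 79 + 57 + 83 = 288.
Column 1: 73 + 87 + 59 + 69 = 288.
Column 2: 67 + 61 + 81 + 79 = 288.
Column 3: 85 + 75 + 71 + 57 = 288.
Column 4: 63 + 65 + 77 + 83 = 288.
Main diagonal: 73 + 61 + 71 + 83 = 288.
Anti-diagonal: 63 + 75 + 81 + 69 = 288.
All lines sum to 288.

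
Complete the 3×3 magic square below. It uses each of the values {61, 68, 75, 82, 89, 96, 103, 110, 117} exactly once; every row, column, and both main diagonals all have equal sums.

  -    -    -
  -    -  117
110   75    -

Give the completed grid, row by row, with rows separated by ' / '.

96 103 68 / 61 89 117 / 110 75 82

The 9 entries sum to 801, so each line sums to 801/3 = 267.
The remaining cell in row 3 is (3,3) = 267 − 185 = 82.
The remaining cell in column 3 is (1,3) = 267 − 199 = 68.
Anti-diagonal must total 267; the given cells sum to 178, so (2,2) = 89.
The remaining cell in row 2 is (2,1) = 267 − 206 = 61.
From column 1, 267 − (61 + 110) gives (1,1) = 96.
Column 2: 89 + 75 + ? = 267, so (1,2) = 103.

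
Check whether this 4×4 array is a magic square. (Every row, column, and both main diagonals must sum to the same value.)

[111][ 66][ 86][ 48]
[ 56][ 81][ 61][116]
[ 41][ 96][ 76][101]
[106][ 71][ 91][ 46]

Row 1: 111 + 66 + 86 + 48 = 311.
Row 2: 56 + 81 + 61 + 116 = 314.
Row 3: 41 + 96 + 76 + 101 = 314.
Row 4: 106 + 71 + 91 + 46 = 314.
Column 1: 111 + 56 + 41 + 106 = 314.
Column 2: 66 + 81 + 96 + 71 = 314.
Column 3: 86 + 61 + 76 + 91 = 314.
Column 4: 48 + 116 + 101 + 46 = 311.
Main diagonal: 111 + 81 + 76 + 46 = 314.
Anti-diagonal: 48 + 61 + 96 + 106 = 311.

No — column 2 sums to 314 but anti-diagonal sums to 311.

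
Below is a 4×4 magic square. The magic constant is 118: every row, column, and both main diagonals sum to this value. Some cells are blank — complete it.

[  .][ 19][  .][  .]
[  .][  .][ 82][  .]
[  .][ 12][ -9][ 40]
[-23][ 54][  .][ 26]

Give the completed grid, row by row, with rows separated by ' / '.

68 19 -16 47 / -2 33 82 5 / 75 12 -9 40 / -23 54 61 26

Row 3 must total 118; the given cells sum to 43, so (3,1) = 75.
Row 4 needs 118; the known cells sum to 57, so (4,3) = 61.
Column 2: 19 + 12 + 54 + ? = 118, so (2,2) = 33.
Column 3 must total 118; the given cells sum to 134, so (1,3) = -16.
The remaining cell in main diagonal is (1,1) = 118 − 50 = 68.
Anti-diagonal: 82 + 12 + (-23) + ? = 118, so (1,4) = 47.
From column 1, 118 − (68 + 75 + (-23)) gives (2,1) = -2.
The remaining cell in column 4 is (2,4) = 118 − 113 = 5.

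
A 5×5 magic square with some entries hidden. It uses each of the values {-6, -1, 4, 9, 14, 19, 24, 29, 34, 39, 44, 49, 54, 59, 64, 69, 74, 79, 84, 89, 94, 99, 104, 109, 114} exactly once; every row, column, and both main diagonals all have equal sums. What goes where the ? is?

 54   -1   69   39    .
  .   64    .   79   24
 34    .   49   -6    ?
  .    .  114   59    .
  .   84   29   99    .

89

The 25 entries sum to 1350, so each line sums to 1350/5 = 270.
Row 1 must total 270; the given cells sum to 161, so (1,5) = 109.
From column 3, 270 − (69 + 49 + 114 + 29) gives (2,3) = 9.
Main diagonal: 54 + 64 + 49 + 59 + ? = 270, so (5,5) = 44.
From row 2, 270 − (64 + 9 + 79 + 24) gives (2,1) = 94.
Using row 5: 84 + 29 + 99 + 44 + ? → (5,1) = 270 − 256 = 14.
Column 1: 54 + 94 + 34 + 14 + ? = 270, so (4,1) = 74.
From anti-diagonal, 270 − (109 + 79 + 49 + 14) gives (4,2) = 19.
The remaining cell in row 4 is (4,5) = 270 − 266 = 4.
Using column 2: -1 + 64 + 19 + 84 + ? → (3,2) = 270 − 166 = 104.
The remaining cell in column 5 is (3,5) = 270 − 181 = 89.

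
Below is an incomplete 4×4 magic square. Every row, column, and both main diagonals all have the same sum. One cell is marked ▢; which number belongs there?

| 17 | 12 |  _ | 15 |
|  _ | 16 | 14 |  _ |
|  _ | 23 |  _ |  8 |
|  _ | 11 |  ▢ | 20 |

Column 2 is complete and sums to 62; that is the magic constant.
Using row 1: 17 + 12 + 15 + ? → (1,3) = 62 − 44 = 18.
Column 4 must total 62; the given cells sum to 43, so (2,4) = 19.
Main diagonal needs 62; the known cells sum to 53, so (3,3) = 9.
The remaining cell in anti-diagonal is (4,1) = 62 − 52 = 10.
Row 2 needs 62; the known cells sum to 49, so (2,1) = 13.
Row 3 needs 62; the known cells sum to 40, so (3,1) = 22.
Row 4: 10 + 11 + 20 + ? = 62, so (4,3) = 21.

21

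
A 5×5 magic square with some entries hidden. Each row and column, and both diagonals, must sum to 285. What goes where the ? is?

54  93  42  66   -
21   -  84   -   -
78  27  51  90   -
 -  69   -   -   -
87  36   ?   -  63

From row 1, 285 − (54 + 93 + 42 + 66) gives (1,5) = 30.
Row 3 needs 285; the known cells sum to 246, so (3,5) = 39.
The remaining cell in column 1 is (4,1) = 285 − 240 = 45.
Column 2 must total 285; the given cells sum to 225, so (2,2) = 60.
Using main diagonal: 54 + 60 + 51 + 63 + ? → (4,4) = 285 − 228 = 57.
Anti-diagonal: 30 + 51 + 69 + 87 + ? = 285, so (2,4) = 48.
Row 2 must total 285; the given cells sum to 213, so (2,5) = 72.
From column 4, 285 − (66 + 48 + 90 + 57) gives (5,4) = 24.
The remaining cell in column 5 is (4,5) = 285 − 204 = 81.
Row 4: 45 + 69 + 57 + 81 + ? = 285, so (4,3) = 33.
Row 5 needs 285; the known cells sum to 210, so (5,3) = 75.

75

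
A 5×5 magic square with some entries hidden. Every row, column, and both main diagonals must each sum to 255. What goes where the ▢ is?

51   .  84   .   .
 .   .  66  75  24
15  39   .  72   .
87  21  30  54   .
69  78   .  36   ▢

45

From row 4, 255 − (87 + 21 + 30 + 54) gives (4,5) = 63.
Column 1: 51 + 15 + 87 + 69 + ? = 255, so (2,1) = 33.
Column 4 needs 255; the known cells sum to 237, so (1,4) = 18.
Row 2 must total 255; the given cells sum to 198, so (2,2) = 57.
Column 2 must total 255; the given cells sum to 195, so (1,2) = 60.
From row 1, 255 − (51 + 60 + 84 + 18) gives (1,5) = 42.
Anti-diagonal must total 255; the given cells sum to 207, so (3,3) = 48.
Row 3: 15 + 39 + 48 + 72 + ? = 255, so (3,5) = 81.
From column 3, 255 − (84 + 66 + 48 + 30) gives (5,3) = 27.
Using column 5: 42 + 24 + 81 + 63 + ? → (5,5) = 255 − 210 = 45.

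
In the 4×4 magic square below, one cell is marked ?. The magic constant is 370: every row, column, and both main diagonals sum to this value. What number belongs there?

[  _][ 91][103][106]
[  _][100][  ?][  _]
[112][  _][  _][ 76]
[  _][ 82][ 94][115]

Row 1 must total 370; the given cells sum to 300, so (1,1) = 70.
Row 4 needs 370; the known cells sum to 291, so (4,1) = 79.
Column 1: 70 + 112 + 79 + ? = 370, so (2,1) = 109.
The remaining cell in column 2 is (3,2) = 370 − 273 = 97.
Using column 4: 106 + 76 + 115 + ? → (2,4) = 370 − 297 = 73.
Using main diagonal: 70 + 100 + 115 + ? → (3,3) = 370 − 285 = 85.
The remaining cell in anti-diagonal is (2,3) = 370 − 282 = 88.

88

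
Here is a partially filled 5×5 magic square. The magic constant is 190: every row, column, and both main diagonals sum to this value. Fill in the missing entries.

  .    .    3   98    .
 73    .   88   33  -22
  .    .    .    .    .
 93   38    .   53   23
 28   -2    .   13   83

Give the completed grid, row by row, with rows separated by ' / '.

-12 58 3 98 43 / 73 18 88 33 -22 / 8 78 48 -7 63 / 93 38 -17 53 23 / 28 -2 68 13 83

Using row 2: 73 + 88 + 33 + (-22) + ? → (2,2) = 190 − 172 = 18.
Row 4 must total 190; the given cells sum to 207, so (4,3) = -17.
From row 5, 190 − (28 + (-2) + 13 + 83) gives (5,3) = 68.
Using column 3: 3 + 88 + (-17) + 68 + ? → (3,3) = 190 − 142 = 48.
Column 4 needs 190; the known cells sum to 197, so (3,4) = -7.
Main diagonal needs 190; the known cells sum to 202, so (1,1) = -12.
Anti-diagonal needs 190; the known cells sum to 147, so (1,5) = 43.
Row 1 needs 190; the known cells sum to 132, so (1,2) = 58.
The remaining cell in column 1 is (3,1) = 190 − 182 = 8.
Column 2 must total 190; the given cells sum to 112, so (3,2) = 78.
The remaining cell in column 5 is (3,5) = 190 − 127 = 63.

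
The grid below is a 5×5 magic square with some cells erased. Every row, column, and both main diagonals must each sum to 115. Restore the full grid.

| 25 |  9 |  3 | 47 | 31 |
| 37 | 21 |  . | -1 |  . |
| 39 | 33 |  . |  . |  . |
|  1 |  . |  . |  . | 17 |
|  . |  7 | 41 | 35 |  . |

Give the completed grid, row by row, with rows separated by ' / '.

Column 1 must total 115; the given cells sum to 102, so (5,1) = 13.
Using column 2: 9 + 21 + 33 + 7 + ? → (4,2) = 115 − 70 = 45.
Anti-diagonal needs 115; the known cells sum to 88, so (3,3) = 27.
Row 5: 13 + 7 + 41 + 35 + ? = 115, so (5,5) = 19.
Main diagonal needs 115; the known cells sum to 92, so (4,4) = 23.
Row 4: 1 + 45 + 23 + 17 + ? = 115, so (4,3) = 29.
From column 3, 115 − (3 + 27 + 29 + 41) gives (2,3) = 15.
Column 4 must total 115; the given cells sum to 104, so (3,4) = 11.
The remaining cell in row 2 is (2,5) = 115 − 72 = 43.
The remaining cell in row 3 is (3,5) = 115 − 110 = 5.

25 9 3 47 31 / 37 21 15 -1 43 / 39 33 27 11 5 / 1 45 29 23 17 / 13 7 41 35 19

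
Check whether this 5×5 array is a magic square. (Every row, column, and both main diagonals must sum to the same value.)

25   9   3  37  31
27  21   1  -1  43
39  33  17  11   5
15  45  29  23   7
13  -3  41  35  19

No — column 1 sums to 119 but column 3 sums to 91.

Row 1: 25 + 9 + 3 + 37 + 31 = 105.
Row 2: 27 + 21 + 1 + (-1) + 43 = 91.
Row 3: 39 + 33 + 17 + 11 + 5 = 105.
Row 4: 15 + 45 + 29 + 23 + 7 = 119.
Row 5: 13 + (-3) + 41 + 35 + 19 = 105.
Column 1: 25 + 27 + 39 + 15 + 13 = 119.
Column 2: 9 + 21 + 33 + 45 + (-3) = 105.
Column 3: 3 + 1 + 17 + 29 + 41 = 91.
Column 4: 37 + (-1) + 11 + 23 + 35 = 105.
Column 5: 31 + 43 + 5 + 7 + 19 = 105.
Main diagonal: 25 + 21 + 17 + 23 + 19 = 105.
Anti-diagonal: 31 + (-1) + 17 + 45 + 13 = 105.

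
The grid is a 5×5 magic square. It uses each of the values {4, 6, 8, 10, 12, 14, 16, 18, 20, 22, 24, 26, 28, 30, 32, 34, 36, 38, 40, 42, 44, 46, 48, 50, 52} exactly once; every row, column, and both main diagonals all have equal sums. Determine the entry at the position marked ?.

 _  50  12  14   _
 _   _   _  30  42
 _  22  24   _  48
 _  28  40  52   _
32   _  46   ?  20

The 25 entries sum to 700, so each line sums to 700/5 = 140.
From column 3, 140 − (12 + 24 + 40 + 46) gives (2,3) = 18.
From anti-diagonal, 140 − (30 + 24 + 28 + 32) gives (1,5) = 26.
Using row 1: 50 + 12 + 14 + 26 + ? → (1,1) = 140 − 102 = 38.
The remaining cell in column 5 is (4,5) = 140 − 136 = 4.
Main diagonal must total 140; the given cells sum to 134, so (2,2) = 6.
Row 2 needs 140; the known cells sum to 96, so (2,1) = 44.
Row 4 must total 140; the given cells sum to 124, so (4,1) = 16.
Column 1 must total 140; the given cells sum to 130, so (3,1) = 10.
The remaining cell in column 2 is (5,2) = 140 − 106 = 34.
Row 3 needs 140; the known cells sum to 104, so (3,4) = 36.
Row 5 needs 140; the known cells sum to 132, so (5,4) = 8.

8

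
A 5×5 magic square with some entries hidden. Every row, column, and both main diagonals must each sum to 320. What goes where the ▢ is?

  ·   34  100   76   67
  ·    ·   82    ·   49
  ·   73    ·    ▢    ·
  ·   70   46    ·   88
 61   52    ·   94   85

55

Row 1 needs 320; the known cells sum to 277, so (1,1) = 43.
Using row 5: 61 + 52 + 94 + 85 + ? → (5,3) = 320 − 292 = 28.
Column 2 must total 320; the given cells sum to 229, so (2,2) = 91.
Column 3 needs 320; the known cells sum to 256, so (3,3) = 64.
Column 5 must total 320; the given cells sum to 289, so (3,5) = 31.
Main diagonal: 43 + 91 + 64 + 85 + ? = 320, so (4,4) = 37.
Using anti-diagonal: 67 + 64 + 70 + 61 + ? → (2,4) = 320 − 262 = 58.
Using row 2: 91 + 82 + 58 + 49 + ? → (2,1) = 320 − 280 = 40.
Using row 4: 70 + 46 + 37 + 88 + ? → (4,1) = 320 − 241 = 79.
The remaining cell in column 1 is (3,1) = 320 − 223 = 97.
From column 4, 320 − (76 + 58 + 37 + 94) gives (3,4) = 55.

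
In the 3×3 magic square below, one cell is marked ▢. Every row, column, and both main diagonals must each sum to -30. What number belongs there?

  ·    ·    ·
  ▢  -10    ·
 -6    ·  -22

-26

Row 3 needs -30; the known cells sum to -28, so (3,2) = -2.
Column 2: -10 + (-2) + ? = -30, so (1,2) = -18.
Main diagonal must total -30; the given cells sum to -32, so (1,1) = 2.
From anti-diagonal, -30 − (-10 + (-6)) gives (1,3) = -14.
Column 1 must total -30; the given cells sum to -4, so (2,1) = -26.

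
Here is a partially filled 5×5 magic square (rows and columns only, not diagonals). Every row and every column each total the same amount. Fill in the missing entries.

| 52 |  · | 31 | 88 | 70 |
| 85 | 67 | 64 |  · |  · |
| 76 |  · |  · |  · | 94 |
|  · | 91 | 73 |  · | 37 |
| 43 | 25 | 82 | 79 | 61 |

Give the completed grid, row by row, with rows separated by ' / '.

Row 5 is already complete: 43 + 25 + 82 + 79 + 61 = 290, so that is the magic constant.
Row 1: 52 + 31 + 88 + 70 + ? = 290, so (1,2) = 49.
The remaining cell in column 1 is (4,1) = 290 − 256 = 34.
Column 2 needs 290; the known cells sum to 232, so (3,2) = 58.
Using column 3: 31 + 64 + 73 + 82 + ? → (3,3) = 290 − 250 = 40.
Column 5: 70 + 94 + 37 + 61 + ? = 290, so (2,5) = 28.
The remaining cell in row 2 is (2,4) = 290 − 244 = 46.
Row 3 needs 290; the known cells sum to 268, so (3,4) = 22.
From row 4, 290 − (34 + 91 + 73 + 37) gives (4,4) = 55.

52 49 31 88 70 / 85 67 64 46 28 / 76 58 40 22 94 / 34 91 73 55 37 / 43 25 82 79 61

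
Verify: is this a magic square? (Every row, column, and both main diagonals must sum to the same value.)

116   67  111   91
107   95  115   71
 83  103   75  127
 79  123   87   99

Row 1: 116 + 67 + 111 + 91 = 385.
Row 2: 107 + 95 + 115 + 71 = 388.
Row 3: 83 + 103 + 75 + 127 = 388.
Row 4: 79 + 123 + 87 + 99 = 388.
Column 1: 116 + 107 + 83 + 79 = 385.
Column 2: 67 + 95 + 103 + 123 = 388.
Column 3: 111 + 115 + 75 + 87 = 388.
Column 4: 91 + 71 + 127 + 99 = 388.
Main diagonal: 116 + 95 + 75 + 99 = 385.
Anti-diagonal: 91 + 115 + 103 + 79 = 388.

No — row 1 sums to 385 but column 4 sums to 388.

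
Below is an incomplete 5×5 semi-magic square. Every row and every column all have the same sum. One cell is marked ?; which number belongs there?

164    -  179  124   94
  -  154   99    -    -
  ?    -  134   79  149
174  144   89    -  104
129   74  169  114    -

Column 3 is complete and sums to 670; that is the magic constant.
Row 1 must total 670; the given cells sum to 561, so (1,2) = 109.
Using row 4: 174 + 144 + 89 + 104 + ? → (4,4) = 670 − 511 = 159.
Row 5 needs 670; the known cells sum to 486, so (5,5) = 184.
The remaining cell in column 2 is (3,2) = 670 − 481 = 189.
Column 4 must total 670; the given cells sum to 476, so (2,4) = 194.
The remaining cell in column 5 is (2,5) = 670 − 531 = 139.
Row 2 must total 670; the given cells sum to 586, so (2,1) = 84.
Row 3: 189 + 134 + 79 + 149 + ? = 670, so (3,1) = 119.

119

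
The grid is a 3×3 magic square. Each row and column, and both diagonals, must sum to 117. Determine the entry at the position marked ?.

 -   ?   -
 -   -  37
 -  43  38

Using row 3: 43 + 38 + ? → (3,1) = 117 − 81 = 36.
Column 3 needs 117; the known cells sum to 75, so (1,3) = 42.
The remaining cell in anti-diagonal is (2,2) = 117 − 78 = 39.
The remaining cell in row 2 is (2,1) = 117 − 76 = 41.
Column 1: 41 + 36 + ? = 117, so (1,1) = 40.
The remaining cell in column 2 is (1,2) = 117 − 82 = 35.

35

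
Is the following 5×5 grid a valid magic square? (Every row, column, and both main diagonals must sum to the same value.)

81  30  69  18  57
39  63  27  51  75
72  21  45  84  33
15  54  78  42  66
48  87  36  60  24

Yes

Row 1: 81 + 30 + 69 + 18 + 57 = 255.
Row 2: 39 + 63 + 27 + 51 + 75 = 255.
Row 3: 72 + 21 + 45 + 84 + 33 = 255.
Row 4: 15 + 54 + 78 + 42 + 66 = 255.
Row 5: 48 + 87 + 36 + 60 + 24 = 255.
Column 1: 81 + 39 + 72 + 15 + 48 = 255.
Column 2: 30 + 63 + 21 + 54 + 87 = 255.
Column 3: 69 + 27 + 45 + 78 + 36 = 255.
Column 4: 18 + 51 + 84 + 42 + 60 = 255.
Column 5: 57 + 75 + 33 + 66 + 24 = 255.
Main diagonal: 81 + 63 + 45 + 42 + 24 = 255.
Anti-diagonal: 57 + 51 + 45 + 54 + 48 = 255.
All lines sum to 255.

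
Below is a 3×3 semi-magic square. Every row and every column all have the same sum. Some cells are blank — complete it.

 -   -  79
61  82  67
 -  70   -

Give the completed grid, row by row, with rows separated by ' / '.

73 58 79 / 61 82 67 / 76 70 64

Row 2 is already complete: 61 + 82 + 67 = 210, so that is the magic constant.
From column 2, 210 − (82 + 70) gives (1,2) = 58.
Column 3 needs 210; the known cells sum to 146, so (3,3) = 64.
Row 1 must total 210; the given cells sum to 137, so (1,1) = 73.
The remaining cell in row 3 is (3,1) = 210 − 134 = 76.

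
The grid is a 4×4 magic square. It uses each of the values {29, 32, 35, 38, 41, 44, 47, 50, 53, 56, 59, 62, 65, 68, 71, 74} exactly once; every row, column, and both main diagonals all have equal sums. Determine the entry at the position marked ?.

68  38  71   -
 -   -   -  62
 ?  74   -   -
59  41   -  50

32

The 16 entries sum to 824, so each line sums to 824/4 = 206.
Row 1 needs 206; the known cells sum to 177, so (1,4) = 29.
Row 4 needs 206; the known cells sum to 150, so (4,3) = 56.
The remaining cell in column 2 is (2,2) = 206 − 153 = 53.
From column 4, 206 − (29 + 62 + 50) gives (3,4) = 65.
Main diagonal needs 206; the known cells sum to 171, so (3,3) = 35.
Using anti-diagonal: 29 + 74 + 59 + ? → (2,3) = 206 − 162 = 44.
Row 2 needs 206; the known cells sum to 159, so (2,1) = 47.
Row 3 needs 206; the known cells sum to 174, so (3,1) = 32.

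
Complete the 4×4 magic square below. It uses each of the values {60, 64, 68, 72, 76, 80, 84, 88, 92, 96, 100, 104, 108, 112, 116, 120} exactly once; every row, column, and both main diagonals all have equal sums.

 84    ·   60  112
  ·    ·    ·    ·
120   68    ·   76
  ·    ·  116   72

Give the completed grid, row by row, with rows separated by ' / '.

The 16 entries sum to 1440, so each line sums to 1440/4 = 360.
Row 1 must total 360; the given cells sum to 256, so (1,2) = 104.
Row 3 needs 360; the known cells sum to 264, so (3,3) = 96.
Column 3: 60 + 96 + 116 + ? = 360, so (2,3) = 88.
Column 4 must total 360; the given cells sum to 260, so (2,4) = 100.
Main diagonal needs 360; the known cells sum to 252, so (2,2) = 108.
Anti-diagonal: 112 + 88 + 68 + ? = 360, so (4,1) = 92.
Using row 2: 108 + 88 + 100 + ? → (2,1) = 360 − 296 = 64.
The remaining cell in row 4 is (4,2) = 360 − 280 = 80.

84 104 60 112 / 64 108 88 100 / 120 68 96 76 / 92 80 116 72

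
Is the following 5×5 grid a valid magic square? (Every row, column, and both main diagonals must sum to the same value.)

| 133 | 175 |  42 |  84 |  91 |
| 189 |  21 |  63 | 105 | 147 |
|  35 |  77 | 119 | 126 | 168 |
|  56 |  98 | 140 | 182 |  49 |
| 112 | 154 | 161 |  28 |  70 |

Row 1: 133 + 175 + 42 + 84 + 91 = 525.
Row 2: 189 + 21 + 63 + 105 + 147 = 525.
Row 3: 35 + 77 + 119 + 126 + 168 = 525.
Row 4: 56 + 98 + 140 + 182 + 49 = 525.
Row 5: 112 + 154 + 161 + 28 + 70 = 525.
Column 1: 133 + 189 + 35 + 56 + 112 = 525.
Column 2: 175 + 21 + 77 + 98 + 154 = 525.
Column 3: 42 + 63 + 119 + 140 + 161 = 525.
Column 4: 84 + 105 + 126 + 182 + 28 = 525.
Column 5: 91 + 147 + 168 + 49 + 70 = 525.
Main diagonal: 133 + 21 + 119 + 182 + 70 = 525.
Anti-diagonal: 91 + 105 + 119 + 98 + 112 = 525.
All lines sum to 525.

Yes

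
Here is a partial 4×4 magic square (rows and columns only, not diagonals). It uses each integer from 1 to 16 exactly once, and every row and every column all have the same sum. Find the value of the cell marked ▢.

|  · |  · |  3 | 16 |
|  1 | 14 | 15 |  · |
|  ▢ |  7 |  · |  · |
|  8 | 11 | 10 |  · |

The entries are 1 through 16, which sum to 136, so each line sums to 136/4 = 34.
Row 2 must total 34; the given cells sum to 30, so (2,4) = 4.
From row 4, 34 − (8 + 11 + 10) gives (4,4) = 5.
Column 2: 14 + 7 + 11 + ? = 34, so (1,2) = 2.
Column 3 needs 34; the known cells sum to 28, so (3,3) = 6.
Using column 4: 16 + 4 + 5 + ? → (3,4) = 34 − 25 = 9.
Row 1 must total 34; the given cells sum to 21, so (1,1) = 13.
From row 3, 34 − (7 + 6 + 9) gives (3,1) = 12.

12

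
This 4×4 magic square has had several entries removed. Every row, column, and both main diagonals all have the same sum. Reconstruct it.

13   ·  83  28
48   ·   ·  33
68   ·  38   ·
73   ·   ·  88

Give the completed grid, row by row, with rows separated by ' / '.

Column 1 is already complete: 13 + 48 + 68 + 73 = 202, so that is the magic constant.
The remaining cell in row 1 is (1,2) = 202 − 124 = 78.
Column 4: 28 + 33 + 88 + ? = 202, so (3,4) = 53.
Main diagonal: 13 + 38 + 88 + ? = 202, so (2,2) = 63.
Row 2 must total 202; the given cells sum to 144, so (2,3) = 58.
Using row 3: 68 + 38 + 53 + ? → (3,2) = 202 − 159 = 43.
From column 2, 202 − (78 + 63 + 43) gives (4,2) = 18.
Column 3: 83 + 58 + 38 + ? = 202, so (4,3) = 23.

13 78 83 28 / 48 63 58 33 / 68 43 38 53 / 73 18 23 88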